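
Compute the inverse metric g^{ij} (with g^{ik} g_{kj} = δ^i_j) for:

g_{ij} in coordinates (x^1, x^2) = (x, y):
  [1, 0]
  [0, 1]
The metric is diagonal, so g^{ij} is diagonal with entries 1/g_{ii}: diag(1, 1).
g^{ij}:
  [1, 0]
  [0, 1]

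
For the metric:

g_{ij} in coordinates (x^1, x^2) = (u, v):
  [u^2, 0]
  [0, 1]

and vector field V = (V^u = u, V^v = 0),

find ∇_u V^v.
Non-zero Christoffel symbols:
Γ^u_{u u} = 1/u
∇_u V^v = ∂_u V^v + Γ^v_{u j} V^j
  = (0) + (0)(u) + (0)(0)
  = 0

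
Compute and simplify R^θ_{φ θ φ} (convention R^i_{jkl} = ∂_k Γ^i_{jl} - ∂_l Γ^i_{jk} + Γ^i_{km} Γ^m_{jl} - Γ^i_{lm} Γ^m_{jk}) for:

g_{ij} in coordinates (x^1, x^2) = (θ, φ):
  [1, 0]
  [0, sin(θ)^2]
Non-zero Christoffel symbols (Γ^k_{ij} = Γ^k_{ji}):
Γ^θ_{φ φ} = -sin(2*θ)/2
Γ^φ_{θ φ} = 1/tan(θ)
R^θ_{φ θ φ} = ∂_θ Γ^θ_{φ φ} - ∂_φ Γ^θ_{φ θ} + Γ^θ_{θ m} Γ^m_{φ φ} - Γ^θ_{φ m} Γ^m_{φ θ}
  = (-cos(2*θ)) - (0) + (0) - (-cos(θ)^2) = sin(θ)^2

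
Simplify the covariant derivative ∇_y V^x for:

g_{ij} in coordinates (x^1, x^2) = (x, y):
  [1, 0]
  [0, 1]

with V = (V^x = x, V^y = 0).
All Christoffel symbols are zero.
∇_y V^x = ∂_y V^x + Γ^x_{y j} V^j
  = (0) + (0)(x) + (0)(0)
  = 0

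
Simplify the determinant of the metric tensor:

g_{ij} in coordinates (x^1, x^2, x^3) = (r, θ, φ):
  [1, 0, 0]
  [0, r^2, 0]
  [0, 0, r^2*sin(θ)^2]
Diagonal metric: det(g) = g_{11}·g_{22}·g_{33}
= (1)·(r^2)·(r^2*sin(θ)^2)
det(g) = r^4*sin(θ)^2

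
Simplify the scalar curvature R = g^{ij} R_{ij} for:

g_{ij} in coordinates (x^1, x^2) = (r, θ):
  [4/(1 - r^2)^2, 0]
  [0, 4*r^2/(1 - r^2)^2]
Non-zero Christoffel symbols (Γ^k_{ij} = Γ^k_{ji}):
Γ^r_{r r} = 2*r/(1 - r^2)
Γ^r_{θ θ} = (r^3 + r)/(r^2 - 1)
Γ^θ_{r θ} = (-r^2 - 1)/(r^3 - r)
Ricci tensor (R_{ij} = R^k_{ikj}): R_{rr} = -4/(r^2 - 1)^2, R_{rθ} = 0, R_{θθ} = -4*r^2/(r^2 - 1)^2
Inverse metric: g^{rr} = (1 - r^2)^2/4, g^{θθ} = (1 - r^2)^2/(4*r^2)
R = g^{ij} R_{ij} = ((1 - r^2)^2/4)(-4/(r^2 - 1)^2) + ((1 - r^2)^2/(4*r^2))(-4*r^2/(r^2 - 1)^2) = -2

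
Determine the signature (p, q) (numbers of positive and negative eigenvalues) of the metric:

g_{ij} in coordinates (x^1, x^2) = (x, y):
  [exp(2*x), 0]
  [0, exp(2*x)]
The metric is diagonal, so its eigenvalues are the diagonal entries: exp(2*x), exp(2*x) (at a generic point, where coordinate-dependent entries are positive).
2 positive, 0 negative.
(2, 0) - Riemannian (positive definite)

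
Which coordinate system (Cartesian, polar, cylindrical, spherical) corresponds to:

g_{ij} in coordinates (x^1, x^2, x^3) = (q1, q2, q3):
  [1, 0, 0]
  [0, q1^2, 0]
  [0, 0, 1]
The line element ds^2 = dq1^2 + q1^2 dq2^2 + dq3^2 is dr^2 + r^2 dθ^2 + dz^2 with q1 = r, q2 = θ, q3 = z.
cylindrical coordinates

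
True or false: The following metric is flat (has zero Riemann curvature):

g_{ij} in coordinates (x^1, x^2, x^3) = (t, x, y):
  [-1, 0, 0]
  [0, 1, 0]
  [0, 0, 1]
All metric components are constant, so every Christoffel symbol vanishes and R^i_{jkl} = 0.
True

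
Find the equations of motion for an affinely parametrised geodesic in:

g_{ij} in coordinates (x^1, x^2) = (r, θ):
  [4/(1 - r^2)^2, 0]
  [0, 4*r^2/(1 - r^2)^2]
Geodesic equation: d^2x^k/dλ^2 + Γ^k_{ij} (dx^i/dλ)(dx^j/dλ) = 0.
Non-zero Christoffel symbols:
Γ^r_{r r} = 2*r/(1 - r^2)
Γ^r_{θ θ} = (r^3 + r)/(r^2 - 1)
Γ^θ_{r θ} = (-r^2 - 1)/(r^3 - r)
Substituting (the symmetric pair Γ^k_{ij}, Γ^k_{ji} combines into a factor 2):
d^2r/dλ^2 + (2*r/(1 - r^2)) (dr/dλ)^2 + ((r^3 + r)/(r^2 - 1)) (dθ/dλ)^2 = 0
d^2θ/dλ^2 + ((-2*r^2 - 2)/(r^3 - r)) (dr/dλ)(dθ/dλ) = 0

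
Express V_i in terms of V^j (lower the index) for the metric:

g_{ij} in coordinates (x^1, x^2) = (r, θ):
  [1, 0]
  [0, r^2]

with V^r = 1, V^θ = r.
V_i = g_{ij} V^j:
V_r = (1)(1) + (0)(r) = 1
V_θ = (0)(1) + (r^2)(r) = r^3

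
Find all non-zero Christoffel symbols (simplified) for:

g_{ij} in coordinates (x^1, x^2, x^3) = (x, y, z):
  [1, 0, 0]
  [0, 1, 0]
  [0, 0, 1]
Using Γ^k_{ij} = (1/2) g^{km} (∂_i g_{mj} + ∂_j g_{mi} - ∂_m g_{ij}); the metric is diagonal, so only the m = k term contributes.
Every metric component is constant, so all ∂_m g_{ij} = 0 and every Christoffel symbol vanishes.
All Christoffel symbols are zero.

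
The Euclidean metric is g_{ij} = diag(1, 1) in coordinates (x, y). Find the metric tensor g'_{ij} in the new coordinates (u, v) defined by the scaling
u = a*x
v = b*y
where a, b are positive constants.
Invert the transformation: x = u/a, y = v/b
g'_{ij} = (∂x^k/∂x'^i)(∂x^l/∂x'^j) g_{kl}; with g_{kl} = δ_{kl} this is Σ_k (∂x^k/∂x'^i)(∂x^k/∂x'^j).
Jacobian: ∂x/∂u = 1/a, ∂x/∂v = 0, ∂y/∂u = 0, ∂y/∂v = 1/b
g'_{uu} = (1/a)(1/a) + (0)(0) = 1/a^2
g'_{uv} = (1/a)(0) + (0)(1/b) = 0
g'_{vv} = (0)(0) + (1/b)(1/b) = 1/b^2
g'_{ij} = diag(1/a^2, 1/b^2)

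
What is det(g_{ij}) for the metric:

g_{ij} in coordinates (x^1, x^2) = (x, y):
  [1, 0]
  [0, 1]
For a 2×2 metric: det(g) = g_{11}·g_{22} - g_{12}·g_{21}
= (1)·(1) - (0)·(0)
= 1 - 0
det(g) = 1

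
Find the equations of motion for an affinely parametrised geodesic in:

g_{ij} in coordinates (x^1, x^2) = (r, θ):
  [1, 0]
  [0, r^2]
Geodesic equation: d^2x^k/dλ^2 + Γ^k_{ij} (dx^i/dλ)(dx^j/dλ) = 0.
Non-zero Christoffel symbols:
Γ^r_{θ θ} = -r
Γ^θ_{r θ} = 1/r
Substituting (the symmetric pair Γ^k_{ij}, Γ^k_{ji} combines into a factor 2):
d^2r/dλ^2 - r (dθ/dλ)^2 = 0
d^2θ/dλ^2 + (2/r) (dr/dλ)(dθ/dλ) = 0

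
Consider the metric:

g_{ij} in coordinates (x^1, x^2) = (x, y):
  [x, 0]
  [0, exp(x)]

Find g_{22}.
With x^1 = x, x^2 = y, g_{22} = g_{yy} is the row-2, column-2 entry of the matrix.
g_{22} = exp(x)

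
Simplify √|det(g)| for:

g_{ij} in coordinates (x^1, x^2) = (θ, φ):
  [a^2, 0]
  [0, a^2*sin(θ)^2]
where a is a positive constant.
det(g) = a^4*sin(θ)^2
√|det(g)| = a^2*sin(θ) (taking 0 < θ < π so that |sin(θ)| = sin(θ))
Volume element: dV = a^2*sin(θ) dθ dφ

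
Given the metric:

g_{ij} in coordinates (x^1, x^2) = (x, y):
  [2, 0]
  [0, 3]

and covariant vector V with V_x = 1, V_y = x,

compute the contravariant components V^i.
Inverse metric (diagonal): g^{xx} = 1/2, g^{yy} = 1/3
V^i = g^{ij} V_j:
V^x = (1/2)(1) + (0)(x) = 1/2
V^y = (0)(1) + (1/3)(x) = x/3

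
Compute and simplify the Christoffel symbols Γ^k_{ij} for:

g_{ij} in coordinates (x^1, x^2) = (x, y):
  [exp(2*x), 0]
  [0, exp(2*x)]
Using Γ^k_{ij} = (1/2) g^{km} (∂_i g_{mj} + ∂_j g_{mi} - ∂_m g_{ij}); the metric is diagonal, so only the m = k term contributes.
Non-zero symbols (using the symmetry Γ^k_{ij} = Γ^k_{ji}):
Γ^x_{x x} = (1/2) g^{xx} (∂_x g_{xx} + ∂_x g_{xx} - ∂_x g_{xx}) = (1/2)(exp(-2*x))((2*exp(2*x)) + (2*exp(2*x)) - (2*exp(2*x))) = 1
Γ^x_{y y} = (1/2) g^{xx} (∂_y g_{xy} + ∂_y g_{xy} - ∂_x g_{yy}) = (1/2)(exp(-2*x))((0) + (0) - (2*exp(2*x))) = -1
Γ^y_{x y} = (1/2) g^{yy} (∂_x g_{yy} + ∂_y g_{yx} - ∂_y g_{xy}) = (1/2)(exp(-2*x))((2*exp(2*x)) + (0) - (0)) = 1
All other Christoffel symbols are zero.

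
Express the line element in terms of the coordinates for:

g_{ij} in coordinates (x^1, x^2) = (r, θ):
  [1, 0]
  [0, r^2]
ds^2 = g_{ij} dx^i dx^j; only the non-zero components contribute.
ds^2 = dr^2 + r^2 dθ^2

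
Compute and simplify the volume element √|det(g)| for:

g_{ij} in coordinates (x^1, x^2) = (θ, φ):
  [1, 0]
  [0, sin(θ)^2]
det(g) = sin(θ)^2
√|det(g)| = sin(θ) (taking 0 < θ < π so that |sin(θ)| = sin(θ))
Volume element: dV = sin(θ) dθ dφ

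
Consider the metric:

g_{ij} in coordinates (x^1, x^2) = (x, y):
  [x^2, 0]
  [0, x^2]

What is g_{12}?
With x^1 = x, x^2 = y, g_{12} = g_{xy} is the row-1, column-2 entry of the matrix.
g_{12} = 0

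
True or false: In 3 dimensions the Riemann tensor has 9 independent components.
n^2(n^2-1)/12 = 9·8/12 = 6 independent components for n = 3.
False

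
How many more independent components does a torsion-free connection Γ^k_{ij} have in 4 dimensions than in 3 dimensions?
Independent components in n dimensions: n × n(n+1)/2 = n^2(n+1)/2.
4D: 4 × 10 = 40
3D: 3 × 6 = 18
Difference = 40 - 18 = 22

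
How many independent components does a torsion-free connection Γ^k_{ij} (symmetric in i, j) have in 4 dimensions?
Γ^k_{ij} has n choices for the upper index and n(n+1)/2 independent symmetric lower index pairs.
Total = 4 × 4×5/2 = 4 × 10 = 40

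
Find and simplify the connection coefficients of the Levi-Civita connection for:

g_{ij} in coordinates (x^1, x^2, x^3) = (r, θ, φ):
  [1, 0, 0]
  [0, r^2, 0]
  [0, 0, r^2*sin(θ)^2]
Using Γ^k_{ij} = (1/2) g^{km} (∂_i g_{mj} + ∂_j g_{mi} - ∂_m g_{ij}); the metric is diagonal, so only the m = k term contributes.
Non-zero symbols (using the symmetry Γ^k_{ij} = Γ^k_{ji}):
Γ^r_{θ θ} = (1/2) g^{rr} (∂_θ g_{rθ} + ∂_θ g_{rθ} - ∂_r g_{θθ}) = (1/2)(1)((0) + (0) - (2*r)) = -r
Γ^r_{φ φ} = (1/2) g^{rr} (∂_φ g_{rφ} + ∂_φ g_{rφ} - ∂_r g_{φφ}) = (1/2)(1)((0) + (0) - (2*r*sin(θ)^2)) = -r*sin(θ)^2
Γ^θ_{r θ} = (1/2) g^{θθ} (∂_r g_{θθ} + ∂_θ g_{θr} - ∂_θ g_{rθ}) = (1/2)(1/r^2)((2*r) + (0) - (0)) = 1/r
Γ^θ_{φ φ} = (1/2) g^{θθ} (∂_φ g_{θφ} + ∂_φ g_{θφ} - ∂_θ g_{φφ}) = (1/2)(1/r^2)((0) + (0) - (r^2*sin(2*θ))) = -sin(2*θ)/2
Γ^φ_{r φ} = (1/2) g^{φφ} (∂_r g_{φφ} + ∂_φ g_{φr} - ∂_φ g_{rφ}) = (1/2)(1/(r^2*sin(θ)^2))((2*r*sin(θ)^2) + (0) - (0)) = 1/r
Γ^φ_{θ φ} = (1/2) g^{φφ} (∂_θ g_{φφ} + ∂_φ g_{φθ} - ∂_φ g_{θφ}) = (1/2)(1/(r^2*sin(θ)^2))((r^2*sin(2*θ)) + (0) - (0)) = 1/tan(θ)
All other Christoffel symbols are zero.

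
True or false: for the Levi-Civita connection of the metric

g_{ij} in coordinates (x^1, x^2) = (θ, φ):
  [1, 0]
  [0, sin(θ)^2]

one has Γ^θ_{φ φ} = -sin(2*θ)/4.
Γ^θ_{φ φ} = (1/2) g^{θθ} (∂_φ g_{θφ} + ∂_φ g_{θφ} - ∂_θ g_{φφ}) = (1/2)(1)((0) + (0) - (sin(2*θ))) = -sin(2*θ)/2
This differs from the proposed value -sin(2*θ)/4.
False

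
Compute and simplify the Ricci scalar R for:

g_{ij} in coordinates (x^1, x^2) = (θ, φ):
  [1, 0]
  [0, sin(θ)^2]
Non-zero Christoffel symbols (Γ^k_{ij} = Γ^k_{ji}):
Γ^θ_{φ φ} = -sin(2*θ)/2
Γ^φ_{θ φ} = 1/tan(θ)
Ricci tensor (R_{ij} = R^k_{ikj}): R_{θθ} = 1, R_{θφ} = 0, R_{φφ} = sin(θ)^2
Inverse metric: g^{θθ} = 1, g^{φφ} = 1/sin(θ)^2
R = g^{ij} R_{ij} = (1)(1) + (1/sin(θ)^2)(sin(θ)^2) = 2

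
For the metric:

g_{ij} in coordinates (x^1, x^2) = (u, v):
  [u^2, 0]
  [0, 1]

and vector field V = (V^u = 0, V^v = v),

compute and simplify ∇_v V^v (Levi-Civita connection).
Non-zero Christoffel symbols:
Γ^u_{u u} = 1/u
∇_v V^v = ∂_v V^v + Γ^v_{v j} V^j
  = (1) + (0)(0) + (0)(v)
  = 1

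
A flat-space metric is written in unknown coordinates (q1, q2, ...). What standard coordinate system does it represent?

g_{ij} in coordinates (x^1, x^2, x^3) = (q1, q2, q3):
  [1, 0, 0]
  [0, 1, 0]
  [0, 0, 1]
All components are constant and the metric is the identity, i.e. orthonormal rectilinear coordinates.
Cartesian (3D) coordinates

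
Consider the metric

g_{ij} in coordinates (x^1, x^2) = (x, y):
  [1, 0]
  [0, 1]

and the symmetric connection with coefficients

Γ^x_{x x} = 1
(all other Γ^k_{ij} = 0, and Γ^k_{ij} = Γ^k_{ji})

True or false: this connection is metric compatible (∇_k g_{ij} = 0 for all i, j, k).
Using ∇_k g_{ij} = ∂_k g_{ij} - Γ^m_{ki} g_{mj} - Γ^m_{kj} g_{im}:
∇_x g_{xx} = (0) - (1) - (1) = -2 ≠ 0
So the connection is not metric compatible (it is not the Levi-Civita connection).
False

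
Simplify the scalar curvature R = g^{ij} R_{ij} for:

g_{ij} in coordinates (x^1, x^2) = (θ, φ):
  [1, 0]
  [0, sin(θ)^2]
Non-zero Christoffel symbols (Γ^k_{ij} = Γ^k_{ji}):
Γ^θ_{φ φ} = -sin(2*θ)/2
Γ^φ_{θ φ} = 1/tan(θ)
Ricci tensor (R_{ij} = R^k_{ikj}): R_{θθ} = 1, R_{θφ} = 0, R_{φφ} = sin(θ)^2
Inverse metric: g^{θθ} = 1, g^{φφ} = 1/sin(θ)^2
R = g^{ij} R_{ij} = (1)(1) + (1/sin(θ)^2)(sin(θ)^2) = 2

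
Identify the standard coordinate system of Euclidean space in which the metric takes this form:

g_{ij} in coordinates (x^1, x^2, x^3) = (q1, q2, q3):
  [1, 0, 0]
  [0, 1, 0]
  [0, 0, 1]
All components are constant and the metric is the identity, i.e. orthonormal rectilinear coordinates.
Cartesian (3D) coordinates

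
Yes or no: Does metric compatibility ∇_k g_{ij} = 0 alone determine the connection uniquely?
One also needs vanishing torsion; metric compatibility plus torsion-freeness singles out the Levi-Civita connection.
No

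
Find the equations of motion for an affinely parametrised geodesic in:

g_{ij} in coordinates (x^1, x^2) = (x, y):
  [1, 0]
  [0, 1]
Geodesic equation: d^2x^k/dλ^2 + Γ^k_{ij} (dx^i/dλ)(dx^j/dλ) = 0.
All Christoffel symbols vanish, so the geodesics are straight lines:
d^2x/dλ^2 = 0
d^2y/dλ^2 = 0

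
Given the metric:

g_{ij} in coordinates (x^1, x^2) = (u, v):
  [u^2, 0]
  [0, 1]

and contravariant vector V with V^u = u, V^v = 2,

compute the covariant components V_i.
V_i = g_{ij} V^j:
V_u = (u^2)(u) + (0)(2) = u^3
V_v = (0)(u) + (1)(2) = 2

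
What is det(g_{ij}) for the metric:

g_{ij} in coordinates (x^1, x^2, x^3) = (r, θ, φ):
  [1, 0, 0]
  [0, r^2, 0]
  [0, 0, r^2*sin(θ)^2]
Diagonal metric: det(g) = g_{11}·g_{22}·g_{33}
= (1)·(r^2)·(r^2*sin(θ)^2)
det(g) = r^4*sin(θ)^2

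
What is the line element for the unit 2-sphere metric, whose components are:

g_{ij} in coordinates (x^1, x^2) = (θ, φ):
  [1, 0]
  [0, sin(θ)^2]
ds^2 = g_{ij} dx^i dx^j; only the non-zero components contribute.
ds^2 = dθ^2 + sin(θ)^2 dφ^2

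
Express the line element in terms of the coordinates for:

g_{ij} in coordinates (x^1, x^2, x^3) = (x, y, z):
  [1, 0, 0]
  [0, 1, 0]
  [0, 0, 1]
ds^2 = g_{ij} dx^i dx^j; only the non-zero components contribute.
ds^2 = dx^2 + dy^2 + dz^2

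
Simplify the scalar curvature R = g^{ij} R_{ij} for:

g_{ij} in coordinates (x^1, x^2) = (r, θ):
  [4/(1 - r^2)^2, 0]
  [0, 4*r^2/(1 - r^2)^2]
Non-zero Christoffel symbols (Γ^k_{ij} = Γ^k_{ji}):
Γ^r_{r r} = 2*r/(1 - r^2)
Γ^r_{θ θ} = (r^3 + r)/(r^2 - 1)
Γ^θ_{r θ} = (-r^2 - 1)/(r^3 - r)
Ricci tensor (R_{ij} = R^k_{ikj}): R_{rr} = -4/(r^2 - 1)^2, R_{rθ} = 0, R_{θθ} = -4*r^2/(r^2 - 1)^2
Inverse metric: g^{rr} = (1 - r^2)^2/4, g^{θθ} = (1 - r^2)^2/(4*r^2)
R = g^{ij} R_{ij} = ((1 - r^2)^2/4)(-4/(r^2 - 1)^2) + ((1 - r^2)^2/(4*r^2))(-4*r^2/(r^2 - 1)^2) = -2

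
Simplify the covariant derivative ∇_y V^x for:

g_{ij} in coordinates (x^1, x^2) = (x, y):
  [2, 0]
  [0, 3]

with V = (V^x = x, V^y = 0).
All Christoffel symbols are zero.
∇_y V^x = ∂_y V^x + Γ^x_{y j} V^j
  = (0) + (0)(x) + (0)(0)
  = 0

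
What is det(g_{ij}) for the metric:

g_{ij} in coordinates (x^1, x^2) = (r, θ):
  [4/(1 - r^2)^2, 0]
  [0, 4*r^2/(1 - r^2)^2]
For a 2×2 metric: det(g) = g_{11}·g_{22} - g_{12}·g_{21}
= (4/(1 - r^2)^2)·(4*r^2/(1 - r^2)^2) - (0)·(0)
= 16*r^2/(1 - r^2)^4 - 0
det(g) = 16*r^2/(1 - r^2)^4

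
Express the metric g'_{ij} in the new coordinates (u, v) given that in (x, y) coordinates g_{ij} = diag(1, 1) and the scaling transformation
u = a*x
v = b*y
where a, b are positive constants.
Invert the transformation: x = u/a, y = v/b
g'_{ij} = (∂x^k/∂x'^i)(∂x^l/∂x'^j) g_{kl}; with g_{kl} = δ_{kl} this is Σ_k (∂x^k/∂x'^i)(∂x^k/∂x'^j).
Jacobian: ∂x/∂u = 1/a, ∂x/∂v = 0, ∂y/∂u = 0, ∂y/∂v = 1/b
g'_{uu} = (1/a)(1/a) + (0)(0) = 1/a^2
g'_{uv} = (1/a)(0) + (0)(1/b) = 0
g'_{vv} = (0)(0) + (1/b)(1/b) = 1/b^2
g'_{ij} = diag(1/a^2, 1/b^2)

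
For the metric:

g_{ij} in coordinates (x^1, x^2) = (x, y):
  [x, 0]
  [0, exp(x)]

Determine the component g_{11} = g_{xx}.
With x^1 = x, x^2 = y, g_{11} = g_{xx} is the row-1, column-1 entry of the matrix.
g_{11} = x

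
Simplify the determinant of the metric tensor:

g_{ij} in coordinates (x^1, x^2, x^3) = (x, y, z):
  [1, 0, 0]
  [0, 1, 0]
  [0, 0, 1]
Diagonal metric: det(g) = g_{11}·g_{22}·g_{33}
= (1)·(1)·(1)
det(g) = 1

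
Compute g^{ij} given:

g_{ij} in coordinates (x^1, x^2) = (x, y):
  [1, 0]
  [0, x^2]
The metric is diagonal, so g^{ij} is diagonal with entries 1/g_{ii}: diag(1, 1/(x^2)).
g^{ij}:
  [1, 0]
  [0, 1/x^2]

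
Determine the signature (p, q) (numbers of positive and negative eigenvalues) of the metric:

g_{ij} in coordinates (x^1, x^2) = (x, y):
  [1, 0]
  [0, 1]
The metric is diagonal, so its eigenvalues are the diagonal entries: 1, 1 (at a generic point, where coordinate-dependent entries are positive).
2 positive, 0 negative.
(2, 0) - Riemannian (positive definite)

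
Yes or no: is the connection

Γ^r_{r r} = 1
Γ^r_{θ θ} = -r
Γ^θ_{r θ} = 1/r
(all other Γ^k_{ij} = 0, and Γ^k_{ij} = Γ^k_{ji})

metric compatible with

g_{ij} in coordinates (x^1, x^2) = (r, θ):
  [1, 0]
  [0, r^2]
Using ∇_k g_{ij} = ∂_k g_{ij} - Γ^m_{ki} g_{mj} - Γ^m_{kj} g_{im}:
∇_r g_{rr} = (0) - (1) - (1) = -2 ≠ 0
So the connection is not metric compatible (it is not the Levi-Civita connection).
No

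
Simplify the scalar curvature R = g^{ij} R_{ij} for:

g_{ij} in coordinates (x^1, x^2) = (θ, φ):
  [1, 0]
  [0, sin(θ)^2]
Non-zero Christoffel symbols (Γ^k_{ij} = Γ^k_{ji}):
Γ^θ_{φ φ} = -sin(2*θ)/2
Γ^φ_{θ φ} = 1/tan(θ)
Ricci tensor (R_{ij} = R^k_{ikj}): R_{θθ} = 1, R_{θφ} = 0, R_{φφ} = sin(θ)^2
Inverse metric: g^{θθ} = 1, g^{φφ} = 1/sin(θ)^2
R = g^{ij} R_{ij} = (1)(1) + (1/sin(θ)^2)(sin(θ)^2) = 2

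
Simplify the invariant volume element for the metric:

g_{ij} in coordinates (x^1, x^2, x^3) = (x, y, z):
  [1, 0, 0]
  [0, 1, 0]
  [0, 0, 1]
det(g) = 1
√|det(g)| = 1
Volume element: dV = 1 dx dy dz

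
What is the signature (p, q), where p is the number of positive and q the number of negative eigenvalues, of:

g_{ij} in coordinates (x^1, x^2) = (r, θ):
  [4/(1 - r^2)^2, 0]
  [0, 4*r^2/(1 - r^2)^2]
The metric is diagonal, so its eigenvalues are the diagonal entries: 4/(1 - r^2)^2, 4*r^2/(1 - r^2)^2 (at a generic point, where coordinate-dependent entries are positive).
2 positive, 0 negative.
(2, 0) - Riemannian (positive definite)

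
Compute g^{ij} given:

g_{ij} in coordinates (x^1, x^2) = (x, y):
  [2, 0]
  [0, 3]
The metric is diagonal, so g^{ij} is diagonal with entries 1/g_{ii}: diag(1/2, 1/3).
g^{ij}:
  [1/2, 0]
  [0, 1/3]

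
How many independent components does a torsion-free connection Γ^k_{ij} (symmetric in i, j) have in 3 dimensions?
Γ^k_{ij} has n choices for the upper index and n(n+1)/2 independent symmetric lower index pairs.
Total = 3 × 3×4/2 = 3 × 6 = 18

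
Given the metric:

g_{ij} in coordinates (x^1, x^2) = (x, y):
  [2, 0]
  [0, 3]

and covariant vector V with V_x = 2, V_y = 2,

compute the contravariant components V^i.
Inverse metric (diagonal): g^{xx} = 1/2, g^{yy} = 1/3
V^i = g^{ij} V_j:
V^x = (1/2)(2) + (0)(2) = 1
V^y = (0)(2) + (1/3)(2) = 2/3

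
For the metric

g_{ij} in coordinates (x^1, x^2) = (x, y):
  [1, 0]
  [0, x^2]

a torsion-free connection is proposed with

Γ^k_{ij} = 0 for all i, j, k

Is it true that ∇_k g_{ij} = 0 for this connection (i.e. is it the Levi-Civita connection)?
Using ∇_k g_{ij} = ∂_k g_{ij} - Γ^m_{ki} g_{mj} - Γ^m_{kj} g_{im}:
∇_x g_{yy} = (2*x) - (0) - (0) = 2*x ≠ 0
So the connection is not metric compatible (it is not the Levi-Civita connection).
No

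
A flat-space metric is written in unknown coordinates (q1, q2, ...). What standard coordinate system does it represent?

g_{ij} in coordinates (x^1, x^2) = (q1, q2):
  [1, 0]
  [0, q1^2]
The line element ds^2 = dq1^2 + q1^2 dq2^2 is dr^2 + r^2 dθ^2 with q1 = r, q2 = θ.
polar coordinates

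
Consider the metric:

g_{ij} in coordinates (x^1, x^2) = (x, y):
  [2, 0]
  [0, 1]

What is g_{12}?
With x^1 = x, x^2 = y, g_{12} = g_{xy} is the row-1, column-2 entry of the matrix.
g_{12} = 0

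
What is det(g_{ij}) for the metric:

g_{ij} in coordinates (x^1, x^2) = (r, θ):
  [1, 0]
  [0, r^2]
For a 2×2 metric: det(g) = g_{11}·g_{22} - g_{12}·g_{21}
= (1)·(r^2) - (0)·(0)
= r^2 - 0
det(g) = r^2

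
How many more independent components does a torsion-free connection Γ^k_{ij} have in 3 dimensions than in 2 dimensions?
Independent components in n dimensions: n × n(n+1)/2 = n^2(n+1)/2.
3D: 3 × 6 = 18
2D: 2 × 3 = 6
Difference = 18 - 6 = 12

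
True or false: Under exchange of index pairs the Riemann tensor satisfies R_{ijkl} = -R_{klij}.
The pair-exchange symmetry has a plus sign: R_{ijkl} = +R_{klij}.
False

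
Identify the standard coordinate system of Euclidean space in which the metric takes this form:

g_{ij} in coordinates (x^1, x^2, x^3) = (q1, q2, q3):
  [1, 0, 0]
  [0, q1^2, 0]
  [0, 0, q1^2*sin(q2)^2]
The line element ds^2 = dq1^2 + q1^2 dq2^2 + q1^2 sin(q2)^2 dq3^2 is dr^2 + r^2 dθ^2 + r^2 sin(θ)^2 dφ^2 with q1 = r, q2 = θ, q3 = φ.
spherical coordinates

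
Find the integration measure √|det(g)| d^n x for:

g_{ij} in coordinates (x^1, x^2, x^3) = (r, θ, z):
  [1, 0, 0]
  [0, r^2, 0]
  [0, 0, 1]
det(g) = r^2
√|det(g)| = r
Volume element: dV = r dr dθ dz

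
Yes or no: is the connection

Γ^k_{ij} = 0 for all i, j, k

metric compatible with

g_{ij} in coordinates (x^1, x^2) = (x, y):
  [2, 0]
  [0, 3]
Using ∇_k g_{ij} = ∂_k g_{ij} - Γ^m_{ki} g_{mj} - Γ^m_{kj} g_{im}:
e.g. ∇_x g_{yy} = (0) - (0) - (0) = 0
Every component ∇_k g_{ij} vanishes: the connection is metric compatible.
Yes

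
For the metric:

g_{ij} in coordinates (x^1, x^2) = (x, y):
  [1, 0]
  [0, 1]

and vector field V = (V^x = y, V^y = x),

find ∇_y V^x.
All Christoffel symbols are zero.
∇_y V^x = ∂_y V^x + Γ^x_{y j} V^j
  = (1) + (0)(y) + (0)(x)
  = 1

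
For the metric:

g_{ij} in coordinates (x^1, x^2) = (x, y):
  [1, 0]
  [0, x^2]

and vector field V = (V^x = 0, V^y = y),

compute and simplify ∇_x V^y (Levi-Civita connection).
Non-zero Christoffel symbols:
Γ^x_{y y} = -x
Γ^y_{x y} = 1/x
∇_x V^y = ∂_x V^y + Γ^y_{x j} V^j
  = (0) + (0)(0) + (1/x)(y)
  = y/x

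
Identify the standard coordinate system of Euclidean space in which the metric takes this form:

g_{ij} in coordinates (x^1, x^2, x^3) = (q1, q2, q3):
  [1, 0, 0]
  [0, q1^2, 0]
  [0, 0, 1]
The line element ds^2 = dq1^2 + q1^2 dq2^2 + dq3^2 is dr^2 + r^2 dθ^2 + dz^2 with q1 = r, q2 = θ, q3 = z.
cylindrical coordinates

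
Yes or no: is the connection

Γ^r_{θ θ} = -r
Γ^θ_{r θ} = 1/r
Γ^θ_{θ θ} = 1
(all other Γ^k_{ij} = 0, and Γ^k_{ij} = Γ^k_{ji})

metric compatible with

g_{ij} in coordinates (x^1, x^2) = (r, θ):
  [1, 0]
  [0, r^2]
Using ∇_k g_{ij} = ∂_k g_{ij} - Γ^m_{ki} g_{mj} - Γ^m_{kj} g_{im}:
∇_θ g_{θθ} = (0) - (r^2) - (r^2) = -2*r^2 ≠ 0
So the connection is not metric compatible (it is not the Levi-Civita connection).
No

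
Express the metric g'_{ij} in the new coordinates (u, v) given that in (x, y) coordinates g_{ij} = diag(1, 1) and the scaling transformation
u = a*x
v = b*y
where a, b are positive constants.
Invert the transformation: x = u/a, y = v/b
g'_{ij} = (∂x^k/∂x'^i)(∂x^l/∂x'^j) g_{kl}; with g_{kl} = δ_{kl} this is Σ_k (∂x^k/∂x'^i)(∂x^k/∂x'^j).
Jacobian: ∂x/∂u = 1/a, ∂x/∂v = 0, ∂y/∂u = 0, ∂y/∂v = 1/b
g'_{uu} = (1/a)(1/a) + (0)(0) = 1/a^2
g'_{uv} = (1/a)(0) + (0)(1/b) = 0
g'_{vv} = (0)(0) + (1/b)(1/b) = 1/b^2
g'_{ij} = diag(1/a^2, 1/b^2)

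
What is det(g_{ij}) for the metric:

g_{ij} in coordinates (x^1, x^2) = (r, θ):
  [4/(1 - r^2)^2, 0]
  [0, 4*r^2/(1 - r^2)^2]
For a 2×2 metric: det(g) = g_{11}·g_{22} - g_{12}·g_{21}
= (4/(1 - r^2)^2)·(4*r^2/(1 - r^2)^2) - (0)·(0)
= 16*r^2/(1 - r^2)^4 - 0
det(g) = 16*r^2/(1 - r^2)^4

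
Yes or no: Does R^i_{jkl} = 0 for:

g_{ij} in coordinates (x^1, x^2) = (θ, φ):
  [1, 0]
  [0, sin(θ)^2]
Non-zero Christoffel symbols:
Γ^θ_{φ φ} = -sin(2*θ)/2
Γ^φ_{θ φ} = 1/tan(θ)
Ricci tensor: R_{θθ} = 1, R_{θφ} = 0, R_{φφ} = sin(θ)^2
The Ricci tensor is non-zero, so the Riemann tensor is non-zero: not flat.
No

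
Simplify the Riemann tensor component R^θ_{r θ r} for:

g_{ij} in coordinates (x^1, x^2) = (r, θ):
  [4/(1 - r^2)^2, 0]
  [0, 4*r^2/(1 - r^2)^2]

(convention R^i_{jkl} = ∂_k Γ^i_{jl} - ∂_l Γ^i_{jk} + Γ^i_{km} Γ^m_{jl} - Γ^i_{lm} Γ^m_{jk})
Non-zero Christoffel symbols (Γ^k_{ij} = Γ^k_{ji}):
Γ^r_{r r} = 2*r/(1 - r^2)
Γ^r_{θ θ} = (r^3 + r)/(r^2 - 1)
Γ^θ_{r θ} = (-r^2 - 1)/(r^3 - r)
R^θ_{r θ r} = ∂_θ Γ^θ_{r r} - ∂_r Γ^θ_{r θ} + Γ^θ_{θ m} Γ^m_{r r} - Γ^θ_{r m} Γ^m_{r θ}
  = (0) - ((r^4 + 4*r^2 - 1)/(r^3 - r)^2) + (2*(r^2 + 1)/(r^2 - 1)^2) - ((r^2 + 1)^2/(r^3 - r)^2) = -4/(r^2 - 1)^2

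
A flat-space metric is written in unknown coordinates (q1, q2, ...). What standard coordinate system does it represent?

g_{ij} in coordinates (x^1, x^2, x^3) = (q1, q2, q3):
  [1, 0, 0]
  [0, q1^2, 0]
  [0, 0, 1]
The line element ds^2 = dq1^2 + q1^2 dq2^2 + dq3^2 is dr^2 + r^2 dθ^2 + dz^2 with q1 = r, q2 = θ, q3 = z.
cylindrical coordinates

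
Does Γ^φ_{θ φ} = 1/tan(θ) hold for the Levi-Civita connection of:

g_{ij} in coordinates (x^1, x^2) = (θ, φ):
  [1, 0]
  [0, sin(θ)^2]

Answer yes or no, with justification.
Γ^φ_{θ φ} = (1/2) g^{φφ} (∂_θ g_{φφ} + ∂_φ g_{φθ} - ∂_φ g_{θφ}) = (1/2)(1/sin(θ)^2)((sin(2*θ)) + (0) - (0)) = 1/tan(θ)
This equals the proposed value 1/tan(θ).
Yes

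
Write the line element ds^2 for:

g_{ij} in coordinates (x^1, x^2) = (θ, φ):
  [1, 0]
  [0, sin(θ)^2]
ds^2 = g_{ij} dx^i dx^j; only the non-zero components contribute.
ds^2 = dθ^2 + sin(θ)^2 dφ^2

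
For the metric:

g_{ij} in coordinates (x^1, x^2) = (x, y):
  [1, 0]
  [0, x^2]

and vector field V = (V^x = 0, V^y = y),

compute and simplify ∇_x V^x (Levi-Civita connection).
Non-zero Christoffel symbols:
Γ^x_{y y} = -x
Γ^y_{x y} = 1/x
∇_x V^x = ∂_x V^x + Γ^x_{x j} V^j
  = (0) + (0)(0) + (0)(y)
  = 0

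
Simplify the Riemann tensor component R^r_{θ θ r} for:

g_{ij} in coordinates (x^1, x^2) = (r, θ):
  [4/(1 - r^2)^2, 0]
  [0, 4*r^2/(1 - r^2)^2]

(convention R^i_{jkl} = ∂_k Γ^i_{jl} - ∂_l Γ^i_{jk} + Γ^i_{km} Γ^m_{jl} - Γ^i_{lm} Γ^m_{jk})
Non-zero Christoffel symbols (Γ^k_{ij} = Γ^k_{ji}):
Γ^r_{r r} = 2*r/(1 - r^2)
Γ^r_{θ θ} = (r^3 + r)/(r^2 - 1)
Γ^θ_{r θ} = (-r^2 - 1)/(r^3 - r)
R^r_{θ θ r} = ∂_θ Γ^r_{θ r} - ∂_r Γ^r_{θ θ} + Γ^r_{θ m} Γ^m_{θ r} - Γ^r_{r m} Γ^m_{θ θ}
  = (0) - ((r^4 - 4*r^2 - 1)/(r^2 - 1)^2) + (-(r^2 + 1)^2/(r^2 - 1)^2) - (-2*r^2*(r^2 + 1)/(r^2 - 1)^2) = 4*r^2/(r^2 - 1)^2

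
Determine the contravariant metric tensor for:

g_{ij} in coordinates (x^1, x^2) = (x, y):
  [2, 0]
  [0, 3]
The metric is diagonal, so g^{ij} is diagonal with entries 1/g_{ii}: diag(1/2, 1/3).
g^{ij}:
  [1/2, 0]
  [0, 1/3]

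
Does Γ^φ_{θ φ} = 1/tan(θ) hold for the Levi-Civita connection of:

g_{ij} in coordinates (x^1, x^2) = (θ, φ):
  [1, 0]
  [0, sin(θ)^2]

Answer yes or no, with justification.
Γ^φ_{θ φ} = (1/2) g^{φφ} (∂_θ g_{φφ} + ∂_φ g_{φθ} - ∂_φ g_{θφ}) = (1/2)(1/sin(θ)^2)((sin(2*θ)) + (0) - (0)) = 1/tan(θ)
This equals the proposed value 1/tan(θ).
Yes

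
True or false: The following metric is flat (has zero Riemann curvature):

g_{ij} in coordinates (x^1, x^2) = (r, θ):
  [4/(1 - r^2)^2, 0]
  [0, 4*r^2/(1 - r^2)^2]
Non-zero Christoffel symbols:
Γ^r_{r r} = 2*r/(1 - r^2)
Γ^r_{θ θ} = (r^3 + r)/(r^2 - 1)
Γ^θ_{r θ} = (-r^2 - 1)/(r^3 - r)
Ricci tensor: R_{rr} = -4/(r^2 - 1)^2, R_{rθ} = 0, R_{θθ} = -4*r^2/(r^2 - 1)^2
The Ricci tensor is non-zero, so the Riemann tensor is non-zero: not flat.
False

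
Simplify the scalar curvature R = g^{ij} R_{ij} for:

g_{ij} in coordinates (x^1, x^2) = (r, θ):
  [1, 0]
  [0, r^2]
Non-zero Christoffel symbols (Γ^k_{ij} = Γ^k_{ji}):
Γ^r_{θ θ} = -r
Γ^θ_{r θ} = 1/r
Ricci tensor (R_{ij} = R^k_{ikj}): R_{rr} = 0, R_{rθ} = 0, R_{θθ} = 0
Inverse metric: g^{rr} = 1, g^{θθ} = 1/r^2
R = g^{ij} R_{ij} = (1)(0) + (1/r^2)(0) = 0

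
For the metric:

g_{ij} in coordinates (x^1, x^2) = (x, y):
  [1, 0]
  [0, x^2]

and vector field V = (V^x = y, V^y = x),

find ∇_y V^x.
Non-zero Christoffel symbols:
Γ^x_{y y} = -x
Γ^y_{x y} = 1/x
∇_y V^x = ∂_y V^x + Γ^x_{y j} V^j
  = (1) + (0)(y) + (-x)(x)
  = 1 - x^2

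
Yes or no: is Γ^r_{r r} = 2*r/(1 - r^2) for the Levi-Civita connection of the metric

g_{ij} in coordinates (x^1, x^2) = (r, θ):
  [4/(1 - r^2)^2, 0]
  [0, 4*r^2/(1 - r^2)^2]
Γ^r_{r r} = (1/2) g^{rr} (∂_r g_{rr} + ∂_r g_{rr} - ∂_r g_{rr}) = (1/2)((1 - r^2)^2/4)((16*r/(1 - r^2)^3) + (16*r/(1 - r^2)^3) - (16*r/(1 - r^2)^3)) = 2*r/(1 - r^2)
This equals the proposed value 2*r/(1 - r^2).
Yes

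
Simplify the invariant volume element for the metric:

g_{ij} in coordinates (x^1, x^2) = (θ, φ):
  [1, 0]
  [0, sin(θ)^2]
det(g) = sin(θ)^2
√|det(g)| = sin(θ) (taking 0 < θ < π so that |sin(θ)| = sin(θ))
Volume element: dV = sin(θ) dθ dφ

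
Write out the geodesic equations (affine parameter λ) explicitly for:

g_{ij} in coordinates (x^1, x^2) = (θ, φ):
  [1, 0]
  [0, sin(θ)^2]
Geodesic equation: d^2x^k/dλ^2 + Γ^k_{ij} (dx^i/dλ)(dx^j/dλ) = 0.
Non-zero Christoffel symbols:
Γ^θ_{φ φ} = -sin(2*θ)/2
Γ^φ_{θ φ} = 1/tan(θ)
Substituting (the symmetric pair Γ^k_{ij}, Γ^k_{ji} combines into a factor 2):
d^2θ/dλ^2 - (sin(2*θ)/2) (dφ/dλ)^2 = 0
d^2φ/dλ^2 + (2/tan(θ)) (dθ/dλ)(dφ/dλ) = 0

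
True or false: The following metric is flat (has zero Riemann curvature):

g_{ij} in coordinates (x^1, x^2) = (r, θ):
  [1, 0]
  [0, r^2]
Non-zero Christoffel symbols:
Γ^r_{θ θ} = -r
Γ^θ_{r θ} = 1/r
Ricci tensor: R_{rr} = 0, R_{rθ} = 0, R_{θθ} = 0
All R_{ij} vanish; in 2 dimensions the Riemann tensor is fully determined by the Ricci tensor, so R^i_{jkl} = 0: the metric is flat (curvilinear coordinates on flat space).
True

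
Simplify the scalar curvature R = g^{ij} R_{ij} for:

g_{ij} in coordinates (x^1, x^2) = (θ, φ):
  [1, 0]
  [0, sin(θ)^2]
Non-zero Christoffel symbols (Γ^k_{ij} = Γ^k_{ji}):
Γ^θ_{φ φ} = -sin(2*θ)/2
Γ^φ_{θ φ} = 1/tan(θ)
Ricci tensor (R_{ij} = R^k_{ikj}): R_{θθ} = 1, R_{θφ} = 0, R_{φφ} = sin(θ)^2
Inverse metric: g^{θθ} = 1, g^{φφ} = 1/sin(θ)^2
R = g^{ij} R_{ij} = (1)(1) + (1/sin(θ)^2)(sin(θ)^2) = 2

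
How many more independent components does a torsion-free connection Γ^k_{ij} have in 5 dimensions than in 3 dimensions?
Independent components in n dimensions: n × n(n+1)/2 = n^2(n+1)/2.
5D: 5 × 15 = 75
3D: 3 × 6 = 18
Difference = 75 - 18 = 57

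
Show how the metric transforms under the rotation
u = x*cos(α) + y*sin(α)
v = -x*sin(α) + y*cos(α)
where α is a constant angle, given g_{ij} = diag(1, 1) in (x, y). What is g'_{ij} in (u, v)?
Invert the transformation: x = u*cos(α) - v*sin(α), y = u*sin(α) + v*cos(α)
g'_{ij} = (∂x^k/∂x'^i)(∂x^l/∂x'^j) g_{kl}; with g_{kl} = δ_{kl} this is Σ_k (∂x^k/∂x'^i)(∂x^k/∂x'^j).
Jacobian: ∂x/∂u = cos(α), ∂x/∂v = -sin(α), ∂y/∂u = sin(α), ∂y/∂v = cos(α)
g'_{uu} = (cos(α))(cos(α)) + (sin(α))(sin(α)) = 1
g'_{uv} = (cos(α))(-sin(α)) + (sin(α))(cos(α)) = 0
g'_{vv} = (-sin(α))(-sin(α)) + (cos(α))(cos(α)) = 1
g'_{ij} = diag(1, 1)
The Euclidean metric is invariant under rotations.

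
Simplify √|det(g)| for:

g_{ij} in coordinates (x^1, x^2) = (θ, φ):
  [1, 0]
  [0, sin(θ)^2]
det(g) = sin(θ)^2
√|det(g)| = sin(θ) (taking 0 < θ < π so that |sin(θ)| = sin(θ))
Volume element: dV = sin(θ) dθ dφ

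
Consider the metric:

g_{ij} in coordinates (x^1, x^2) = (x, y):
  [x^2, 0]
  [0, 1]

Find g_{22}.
With x^1 = x, x^2 = y, g_{22} = g_{yy} is the row-2, column-2 entry of the matrix.
g_{22} = 1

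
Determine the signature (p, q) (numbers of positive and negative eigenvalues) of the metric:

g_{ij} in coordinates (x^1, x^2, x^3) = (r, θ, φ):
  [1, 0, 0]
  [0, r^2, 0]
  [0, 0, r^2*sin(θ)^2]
The metric is diagonal, so its eigenvalues are the diagonal entries: 1, r^2, r^2*sin(θ)^2 (at a generic point, where coordinate-dependent entries are positive).
3 positive, 0 negative.
(3, 0) - Riemannian (positive definite)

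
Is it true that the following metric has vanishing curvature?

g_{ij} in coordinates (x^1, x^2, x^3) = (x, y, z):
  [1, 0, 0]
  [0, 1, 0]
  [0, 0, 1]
All metric components are constant, so every Christoffel symbol vanishes and R^i_{jkl} = 0.
Yes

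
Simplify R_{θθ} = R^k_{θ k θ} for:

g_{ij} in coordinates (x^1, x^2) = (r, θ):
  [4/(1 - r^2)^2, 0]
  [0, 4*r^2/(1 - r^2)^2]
Non-zero Christoffel symbols (Γ^k_{ij} = Γ^k_{ji}):
Γ^r_{r r} = 2*r/(1 - r^2)
Γ^r_{θ θ} = (r^3 + r)/(r^2 - 1)
Γ^θ_{r θ} = (-r^2 - 1)/(r^3 - r)
R^r_{θ r θ} = ∂_r Γ^r_{θ θ} - ∂_θ Γ^r_{θ r} + Γ^r_{r m} Γ^m_{θ θ} - Γ^r_{θ m} Γ^m_{θ r}
  = ((r^4 - 4*r^2 - 1)/(r^2 - 1)^2) - (0) + (-2*r^2*(r^2 + 1)/(r^2 - 1)^2) - (-(r^2 + 1)^2/(r^2 - 1)^2) = -4*r^2/(r^2 - 1)^2
R^θ_{θ θ θ} = 0 (a repeated index in an antisymmetric pair)
R_{θθ} = R^r_{θ r θ} + R^θ_{θ θ θ} = (-4*r^2/(r^2 - 1)^2) + (0) = -4*r^2/(r^2 - 1)^2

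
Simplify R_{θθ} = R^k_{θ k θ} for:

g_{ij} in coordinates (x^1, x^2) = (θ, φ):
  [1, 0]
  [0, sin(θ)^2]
Non-zero Christoffel symbols (Γ^k_{ij} = Γ^k_{ji}):
Γ^θ_{φ φ} = -sin(2*θ)/2
Γ^φ_{θ φ} = 1/tan(θ)
R^θ_{θ θ θ} = 0 (a repeated index in an antisymmetric pair)
R^φ_{θ φ θ} = ∂_φ Γ^φ_{θ θ} - ∂_θ Γ^φ_{θ φ} + Γ^φ_{φ m} Γ^m_{θ θ} - Γ^φ_{θ m} Γ^m_{θ φ}
  = (0) - (-1/sin(θ)^2) + (0) - (1/tan(θ)^2) = 1
R_{θθ} = R^θ_{θ θ θ} + R^φ_{θ φ θ} = (0) + (1) = 1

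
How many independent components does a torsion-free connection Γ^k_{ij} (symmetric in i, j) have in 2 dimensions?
Γ^k_{ij} has n choices for the upper index and n(n+1)/2 independent symmetric lower index pairs.
Total = 2 × 2×3/2 = 2 × 3 = 6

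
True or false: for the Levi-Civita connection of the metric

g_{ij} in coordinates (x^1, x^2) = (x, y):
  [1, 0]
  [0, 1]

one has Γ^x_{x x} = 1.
Γ^x_{x x} = (1/2) g^{xx} (∂_x g_{xx} + ∂_x g_{xx} - ∂_x g_{xx}) = (1/2)(1)((0) + (0) - (0)) = 0
This differs from the proposed value 1.
False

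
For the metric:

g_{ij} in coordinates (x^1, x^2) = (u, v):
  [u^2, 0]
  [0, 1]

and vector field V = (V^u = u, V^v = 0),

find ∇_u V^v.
Non-zero Christoffel symbols:
Γ^u_{u u} = 1/u
∇_u V^v = ∂_u V^v + Γ^v_{u j} V^j
  = (0) + (0)(u) + (0)(0)
  = 0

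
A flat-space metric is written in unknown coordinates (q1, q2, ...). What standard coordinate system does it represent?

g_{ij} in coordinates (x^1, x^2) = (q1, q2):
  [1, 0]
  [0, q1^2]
The line element ds^2 = dq1^2 + q1^2 dq2^2 is dr^2 + r^2 dθ^2 with q1 = r, q2 = θ.
polar coordinates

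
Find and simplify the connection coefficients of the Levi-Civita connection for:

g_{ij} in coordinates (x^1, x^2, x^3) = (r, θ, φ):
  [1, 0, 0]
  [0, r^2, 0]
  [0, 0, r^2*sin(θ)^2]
Using Γ^k_{ij} = (1/2) g^{km} (∂_i g_{mj} + ∂_j g_{mi} - ∂_m g_{ij}); the metric is diagonal, so only the m = k term contributes.
Non-zero symbols (using the symmetry Γ^k_{ij} = Γ^k_{ji}):
Γ^r_{θ θ} = (1/2) g^{rr} (∂_θ g_{rθ} + ∂_θ g_{rθ} - ∂_r g_{θθ}) = (1/2)(1)((0) + (0) - (2*r)) = -r
Γ^r_{φ φ} = (1/2) g^{rr} (∂_φ g_{rφ} + ∂_φ g_{rφ} - ∂_r g_{φφ}) = (1/2)(1)((0) + (0) - (2*r*sin(θ)^2)) = -r*sin(θ)^2
Γ^θ_{r θ} = (1/2) g^{θθ} (∂_r g_{θθ} + ∂_θ g_{θr} - ∂_θ g_{rθ}) = (1/2)(1/r^2)((2*r) + (0) - (0)) = 1/r
Γ^θ_{φ φ} = (1/2) g^{θθ} (∂_φ g_{θφ} + ∂_φ g_{θφ} - ∂_θ g_{φφ}) = (1/2)(1/r^2)((0) + (0) - (r^2*sin(2*θ))) = -sin(2*θ)/2
Γ^φ_{r φ} = (1/2) g^{φφ} (∂_r g_{φφ} + ∂_φ g_{φr} - ∂_φ g_{rφ}) = (1/2)(1/(r^2*sin(θ)^2))((2*r*sin(θ)^2) + (0) - (0)) = 1/r
Γ^φ_{θ φ} = (1/2) g^{φφ} (∂_θ g_{φφ} + ∂_φ g_{φθ} - ∂_φ g_{θφ}) = (1/2)(1/(r^2*sin(θ)^2))((r^2*sin(2*θ)) + (0) - (0)) = 1/tan(θ)
All other Christoffel symbols are zero.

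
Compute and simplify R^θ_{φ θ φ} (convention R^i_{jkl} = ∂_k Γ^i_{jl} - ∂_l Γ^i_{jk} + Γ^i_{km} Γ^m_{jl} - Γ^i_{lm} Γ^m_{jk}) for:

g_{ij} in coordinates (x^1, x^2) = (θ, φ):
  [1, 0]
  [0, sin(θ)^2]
Non-zero Christoffel symbols (Γ^k_{ij} = Γ^k_{ji}):
Γ^θ_{φ φ} = -sin(2*θ)/2
Γ^φ_{θ φ} = 1/tan(θ)
R^θ_{φ θ φ} = ∂_θ Γ^θ_{φ φ} - ∂_φ Γ^θ_{φ θ} + Γ^θ_{θ m} Γ^m_{φ φ} - Γ^θ_{φ m} Γ^m_{φ θ}
  = (-cos(2*θ)) - (0) + (0) - (-cos(θ)^2) = sin(θ)^2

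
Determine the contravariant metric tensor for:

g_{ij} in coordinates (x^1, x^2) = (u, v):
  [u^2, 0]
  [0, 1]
The metric is diagonal, so g^{ij} is diagonal with entries 1/g_{ii}: diag(1/(u^2), 1).
g^{ij}:
  [1/u^2, 0]
  [0, 1]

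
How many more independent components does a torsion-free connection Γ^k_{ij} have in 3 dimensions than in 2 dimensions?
Independent components in n dimensions: n × n(n+1)/2 = n^2(n+1)/2.
3D: 3 × 6 = 18
2D: 2 × 3 = 6
Difference = 18 - 6 = 12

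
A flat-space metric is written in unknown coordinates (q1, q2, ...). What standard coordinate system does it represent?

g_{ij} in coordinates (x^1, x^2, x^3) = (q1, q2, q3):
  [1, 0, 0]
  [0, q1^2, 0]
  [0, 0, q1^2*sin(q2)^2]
The line element ds^2 = dq1^2 + q1^2 dq2^2 + q1^2 sin(q2)^2 dq3^2 is dr^2 + r^2 dθ^2 + r^2 sin(θ)^2 dφ^2 with q1 = r, q2 = θ, q3 = φ.
spherical coordinates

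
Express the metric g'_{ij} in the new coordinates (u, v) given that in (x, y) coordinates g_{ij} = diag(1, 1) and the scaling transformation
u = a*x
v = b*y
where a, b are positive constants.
Invert the transformation: x = u/a, y = v/b
g'_{ij} = (∂x^k/∂x'^i)(∂x^l/∂x'^j) g_{kl}; with g_{kl} = δ_{kl} this is Σ_k (∂x^k/∂x'^i)(∂x^k/∂x'^j).
Jacobian: ∂x/∂u = 1/a, ∂x/∂v = 0, ∂y/∂u = 0, ∂y/∂v = 1/b
g'_{uu} = (1/a)(1/a) + (0)(0) = 1/a^2
g'_{uv} = (1/a)(0) + (0)(1/b) = 0
g'_{vv} = (0)(0) + (1/b)(1/b) = 1/b^2
g'_{ij} = diag(1/a^2, 1/b^2)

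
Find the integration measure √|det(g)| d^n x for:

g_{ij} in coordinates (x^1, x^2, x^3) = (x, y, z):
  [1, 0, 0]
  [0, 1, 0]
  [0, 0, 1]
det(g) = 1
√|det(g)| = 1
Volume element: dV = 1 dx dy dz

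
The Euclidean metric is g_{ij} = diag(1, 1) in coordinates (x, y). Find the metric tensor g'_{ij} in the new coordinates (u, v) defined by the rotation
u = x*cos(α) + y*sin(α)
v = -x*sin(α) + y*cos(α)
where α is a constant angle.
Invert the transformation: x = u*cos(α) - v*sin(α), y = u*sin(α) + v*cos(α)
g'_{ij} = (∂x^k/∂x'^i)(∂x^l/∂x'^j) g_{kl}; with g_{kl} = δ_{kl} this is Σ_k (∂x^k/∂x'^i)(∂x^k/∂x'^j).
Jacobian: ∂x/∂u = cos(α), ∂x/∂v = -sin(α), ∂y/∂u = sin(α), ∂y/∂v = cos(α)
g'_{uu} = (cos(α))(cos(α)) + (sin(α))(sin(α)) = 1
g'_{uv} = (cos(α))(-sin(α)) + (sin(α))(cos(α)) = 0
g'_{vv} = (-sin(α))(-sin(α)) + (cos(α))(cos(α)) = 1
g'_{ij} = diag(1, 1)
The Euclidean metric is invariant under rotations.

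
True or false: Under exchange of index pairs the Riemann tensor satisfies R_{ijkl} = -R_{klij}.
The pair-exchange symmetry has a plus sign: R_{ijkl} = +R_{klij}.
False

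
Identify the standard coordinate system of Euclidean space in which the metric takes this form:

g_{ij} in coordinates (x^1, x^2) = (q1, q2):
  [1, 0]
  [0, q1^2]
The line element ds^2 = dq1^2 + q1^2 dq2^2 is dr^2 + r^2 dθ^2 with q1 = r, q2 = θ.
polar coordinates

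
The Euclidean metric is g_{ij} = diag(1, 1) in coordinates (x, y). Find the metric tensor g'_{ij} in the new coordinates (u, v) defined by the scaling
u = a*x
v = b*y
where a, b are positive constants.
Invert the transformation: x = u/a, y = v/b
g'_{ij} = (∂x^k/∂x'^i)(∂x^l/∂x'^j) g_{kl}; with g_{kl} = δ_{kl} this is Σ_k (∂x^k/∂x'^i)(∂x^k/∂x'^j).
Jacobian: ∂x/∂u = 1/a, ∂x/∂v = 0, ∂y/∂u = 0, ∂y/∂v = 1/b
g'_{uu} = (1/a)(1/a) + (0)(0) = 1/a^2
g'_{uv} = (1/a)(0) + (0)(1/b) = 0
g'_{vv} = (0)(0) + (1/b)(1/b) = 1/b^2
g'_{ij} = diag(1/a^2, 1/b^2)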